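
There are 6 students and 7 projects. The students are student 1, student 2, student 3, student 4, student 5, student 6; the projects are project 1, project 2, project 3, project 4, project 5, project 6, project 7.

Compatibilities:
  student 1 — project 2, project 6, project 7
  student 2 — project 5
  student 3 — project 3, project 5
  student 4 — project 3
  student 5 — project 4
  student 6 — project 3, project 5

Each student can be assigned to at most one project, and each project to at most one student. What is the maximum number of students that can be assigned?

For example, pair student 1–project 7, student 2–project 5, student 3–project 3, student 5–project 4.
The set {student 2, student 3, student 4, student 6} has only 2 neighbours ({project 3, project 5}), so by Hall's theorem at most 4 of the 6 students can be matched.

4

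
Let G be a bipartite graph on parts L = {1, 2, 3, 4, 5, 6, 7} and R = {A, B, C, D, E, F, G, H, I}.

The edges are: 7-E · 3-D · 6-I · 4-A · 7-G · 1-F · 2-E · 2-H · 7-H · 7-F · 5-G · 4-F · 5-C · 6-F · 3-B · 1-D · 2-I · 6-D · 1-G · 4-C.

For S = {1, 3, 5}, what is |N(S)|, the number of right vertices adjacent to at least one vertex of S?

5

The union of neighbours of {1, 3, 5} is {B, C, D, F, G}, which has 5 elements.
Since |N(S)| = 5 ≥ |S| = 3, Hall's condition holds for this subset.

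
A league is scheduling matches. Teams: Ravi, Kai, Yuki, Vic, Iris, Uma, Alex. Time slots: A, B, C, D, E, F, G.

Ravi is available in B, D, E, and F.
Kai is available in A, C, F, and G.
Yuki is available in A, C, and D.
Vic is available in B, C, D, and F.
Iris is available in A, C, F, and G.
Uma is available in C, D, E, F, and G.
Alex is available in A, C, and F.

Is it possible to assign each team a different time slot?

Yes

For example, pair Ravi→B, Kai→G, Yuki→A, Vic→D, Iris→C, Uma→E, Alex→F.
All 7 teams are covered.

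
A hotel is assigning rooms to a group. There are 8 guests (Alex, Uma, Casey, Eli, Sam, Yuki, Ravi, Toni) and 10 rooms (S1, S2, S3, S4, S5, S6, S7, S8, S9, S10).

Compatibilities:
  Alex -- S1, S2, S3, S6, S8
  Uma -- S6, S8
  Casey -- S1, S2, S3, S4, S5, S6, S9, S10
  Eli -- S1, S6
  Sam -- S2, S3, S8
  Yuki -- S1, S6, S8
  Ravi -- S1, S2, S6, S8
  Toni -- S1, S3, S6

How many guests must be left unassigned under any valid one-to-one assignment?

2

A valid assignment of size 6: Alex-S2, Uma-S6, Casey-S4, Eli-S1, Sam-S3, Yuki-S8.
The set {Alex, Uma, Eli, Sam, Yuki, Ravi, Toni} has only 5 neighbours ({S1, S2, S3, S6, S8}), so by Hall's theorem at most 6 of the 8 guests can be matched.
That matches 6 of the 8, leaving 2 unmatched; no matching can do better.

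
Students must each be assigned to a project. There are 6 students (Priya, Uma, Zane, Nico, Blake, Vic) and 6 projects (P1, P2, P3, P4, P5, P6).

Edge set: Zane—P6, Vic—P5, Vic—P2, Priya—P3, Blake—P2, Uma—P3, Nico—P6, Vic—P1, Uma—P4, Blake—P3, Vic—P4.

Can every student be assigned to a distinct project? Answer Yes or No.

No

The set {Zane, Nico} has only 1 neighbour ({P6}), so by Hall's theorem at most 5 of the 6 students can be matched.
Hence no matching covers every student.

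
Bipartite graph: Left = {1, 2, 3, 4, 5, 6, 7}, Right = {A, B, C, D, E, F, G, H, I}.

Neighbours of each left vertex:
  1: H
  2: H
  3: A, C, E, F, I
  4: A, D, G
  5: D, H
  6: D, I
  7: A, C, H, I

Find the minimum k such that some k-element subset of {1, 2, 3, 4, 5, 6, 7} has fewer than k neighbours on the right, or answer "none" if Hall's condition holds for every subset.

Take S = {1, 2}. Its neighbourhood is {H}, so |N(S)| = 1 < |S| = 2.
No single vertex violates Hall's condition since each has at least one neighbour, so 2 is the minimum.

2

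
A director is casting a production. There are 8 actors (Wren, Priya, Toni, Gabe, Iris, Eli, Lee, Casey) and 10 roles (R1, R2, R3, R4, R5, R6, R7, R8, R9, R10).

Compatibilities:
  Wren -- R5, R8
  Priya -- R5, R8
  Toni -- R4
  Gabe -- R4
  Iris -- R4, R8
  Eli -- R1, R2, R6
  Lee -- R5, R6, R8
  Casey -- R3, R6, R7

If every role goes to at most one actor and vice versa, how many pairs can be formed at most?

For example, pair Wren-R5, Priya-R8, Toni-R4, Eli-R2, Lee-R6, Casey-R7.
The set {Wren, Priya, Toni, Gabe, Iris} has only 3 neighbours ({R4, R5, R8}), so by Hall's theorem at most 6 of the 8 actors can be matched.

6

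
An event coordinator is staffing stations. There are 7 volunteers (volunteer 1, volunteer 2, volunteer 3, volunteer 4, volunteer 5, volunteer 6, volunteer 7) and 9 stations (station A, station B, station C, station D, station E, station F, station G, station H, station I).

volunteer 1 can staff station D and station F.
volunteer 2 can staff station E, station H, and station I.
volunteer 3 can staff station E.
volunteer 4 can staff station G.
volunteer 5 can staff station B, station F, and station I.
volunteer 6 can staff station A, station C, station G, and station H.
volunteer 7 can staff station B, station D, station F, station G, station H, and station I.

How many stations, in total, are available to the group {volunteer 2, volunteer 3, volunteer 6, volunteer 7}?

9

The union of neighbours of {volunteer 2, volunteer 3, volunteer 6, volunteer 7} is {station A, station B, station C, station D, station E, station F, station G, station H, station I}, which has 9 elements.
Since |N(S)| = 9 ≥ |S| = 4, Hall's condition holds for this subset.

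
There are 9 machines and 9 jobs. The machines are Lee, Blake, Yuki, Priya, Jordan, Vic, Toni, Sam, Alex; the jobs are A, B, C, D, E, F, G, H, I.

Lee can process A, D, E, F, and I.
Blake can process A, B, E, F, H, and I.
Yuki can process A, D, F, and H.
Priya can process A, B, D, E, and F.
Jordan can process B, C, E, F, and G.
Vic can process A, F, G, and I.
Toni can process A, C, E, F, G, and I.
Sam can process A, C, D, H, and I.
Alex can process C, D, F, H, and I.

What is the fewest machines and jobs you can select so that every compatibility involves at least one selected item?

9

{Lee, Blake, Yuki, Priya, Jordan, Vic, Toni, Sam, Alex} is a vertex cover of size 9: every edge has an endpoint in this set.
No smaller cover exists because Lee–D, Blake–B, Yuki–F, Priya–A, Jordan–E, Vic–I, Toni–G, Sam–C, Alex–H is a matching of size 9, and a cover must include an endpoint of each of these disjoint edges (König's theorem).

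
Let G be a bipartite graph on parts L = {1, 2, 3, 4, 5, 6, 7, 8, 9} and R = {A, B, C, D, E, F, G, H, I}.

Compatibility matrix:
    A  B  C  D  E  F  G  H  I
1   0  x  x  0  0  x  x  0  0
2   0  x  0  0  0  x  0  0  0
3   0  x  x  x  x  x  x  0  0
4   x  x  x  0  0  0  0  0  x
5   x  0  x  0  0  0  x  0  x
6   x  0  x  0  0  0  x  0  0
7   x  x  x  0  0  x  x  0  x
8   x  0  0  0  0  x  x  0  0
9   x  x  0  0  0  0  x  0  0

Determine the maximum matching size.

A valid assignment of size 7: 1→C, 2→F, 3→E, 4→B, 5→I, 6→A, 7→G.
The set {1, 2, 4, 5, 6, 7, 8, 9} has only 6 neighbours ({A, B, C, F, G, I}), so by Hall's theorem at most 7 of the 9 left vertices can be matched.

7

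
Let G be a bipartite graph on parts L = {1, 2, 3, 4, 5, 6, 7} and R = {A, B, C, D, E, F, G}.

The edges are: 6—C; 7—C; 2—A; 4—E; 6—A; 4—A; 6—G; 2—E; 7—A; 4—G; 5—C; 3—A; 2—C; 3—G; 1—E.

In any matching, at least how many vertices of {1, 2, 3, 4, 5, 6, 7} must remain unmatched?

For example, pair 1–E, 2–C, 3–A, 4–G.
The set {1, 2, 3, 4, 5, 6, 7} has only 4 neighbours ({A, C, E, G}), so by Hall's theorem at most 4 of the 7 left vertices can be matched.
That matches 4 of the 7, leaving 3 unmatched; no matching can do better.

3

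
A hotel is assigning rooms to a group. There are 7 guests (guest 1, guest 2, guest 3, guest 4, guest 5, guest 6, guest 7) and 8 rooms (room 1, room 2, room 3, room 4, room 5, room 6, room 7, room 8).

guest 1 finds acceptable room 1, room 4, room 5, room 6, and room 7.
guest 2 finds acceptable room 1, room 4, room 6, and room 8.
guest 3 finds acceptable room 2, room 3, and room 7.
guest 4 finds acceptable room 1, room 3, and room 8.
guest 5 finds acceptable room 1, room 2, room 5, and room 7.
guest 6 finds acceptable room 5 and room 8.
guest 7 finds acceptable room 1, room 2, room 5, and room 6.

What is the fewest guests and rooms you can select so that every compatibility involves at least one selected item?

The 7 edges guest 1–room 4, guest 2–room 6, guest 3–room 3, guest 4–room 1, guest 5–room 7, guest 6–room 8, guest 7–room 5 form a matching, so any vertex cover needs at least 7 vertices (one per matched edge).
Conversely {guest 1, guest 2, guest 3, guest 4, guest 5, guest 6, guest 7} meets every edge and has exactly 7 vertices, so 7 is optimal.

7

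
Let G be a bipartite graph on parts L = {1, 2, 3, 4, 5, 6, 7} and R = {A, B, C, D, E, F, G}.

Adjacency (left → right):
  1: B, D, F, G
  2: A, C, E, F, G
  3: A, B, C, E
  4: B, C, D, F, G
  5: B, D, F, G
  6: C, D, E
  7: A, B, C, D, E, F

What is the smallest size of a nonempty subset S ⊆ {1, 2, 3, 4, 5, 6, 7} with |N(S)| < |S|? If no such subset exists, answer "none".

none

A matching saturating every left vertex exists, for instance 1→D, 2→G, 3→E, 4→B, 5→F, 6→C, 7→A.
By Hall's marriage theorem, this means |N(S)| ≥ |S| for every subset S, so no violating subset exists.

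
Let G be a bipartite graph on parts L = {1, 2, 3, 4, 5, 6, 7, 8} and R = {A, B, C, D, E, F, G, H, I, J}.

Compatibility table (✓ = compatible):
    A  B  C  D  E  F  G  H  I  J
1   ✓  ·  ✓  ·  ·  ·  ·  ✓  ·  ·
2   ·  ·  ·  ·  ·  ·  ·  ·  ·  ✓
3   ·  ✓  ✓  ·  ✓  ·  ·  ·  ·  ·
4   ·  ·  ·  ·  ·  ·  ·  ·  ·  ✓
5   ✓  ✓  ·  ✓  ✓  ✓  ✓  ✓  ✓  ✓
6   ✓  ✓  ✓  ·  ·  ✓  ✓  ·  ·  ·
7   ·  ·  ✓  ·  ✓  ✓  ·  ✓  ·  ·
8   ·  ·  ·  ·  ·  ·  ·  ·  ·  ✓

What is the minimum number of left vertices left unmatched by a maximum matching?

2

One maximum matching: 1-C, 2-J, 3-B, 5-A, 6-G, 7-H.
The set {2, 4, 8} has only 1 neighbour ({J}), so by Hall's theorem at most 6 of the 8 left vertices can be matched.
That matches 6 of the 8, leaving 2 unmatched; no matching can do better.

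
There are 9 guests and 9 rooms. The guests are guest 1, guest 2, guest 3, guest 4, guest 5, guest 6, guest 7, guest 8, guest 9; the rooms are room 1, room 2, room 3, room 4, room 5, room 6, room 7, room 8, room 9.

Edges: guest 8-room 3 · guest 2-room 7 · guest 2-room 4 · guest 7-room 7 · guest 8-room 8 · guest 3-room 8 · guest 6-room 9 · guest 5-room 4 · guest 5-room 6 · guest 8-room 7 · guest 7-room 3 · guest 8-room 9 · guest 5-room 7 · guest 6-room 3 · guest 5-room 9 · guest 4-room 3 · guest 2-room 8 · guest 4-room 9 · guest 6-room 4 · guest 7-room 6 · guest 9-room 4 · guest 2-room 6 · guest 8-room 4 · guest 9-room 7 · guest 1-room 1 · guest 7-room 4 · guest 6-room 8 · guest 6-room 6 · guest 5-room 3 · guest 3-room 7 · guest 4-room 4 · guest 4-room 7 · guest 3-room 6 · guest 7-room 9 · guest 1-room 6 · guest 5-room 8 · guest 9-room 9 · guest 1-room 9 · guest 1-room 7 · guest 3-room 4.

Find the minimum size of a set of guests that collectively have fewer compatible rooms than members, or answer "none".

Take S = {guest 2, guest 3, guest 4, guest 5, guest 6, guest 7, guest 8}. Its neighbourhood is {room 3, room 4, room 6, room 7, room 8, room 9}, so |N(S)| = 6 < |S| = 7.
Every subset of size less than 7 has at least as many neighbours as members, so 7 is the minimum.

7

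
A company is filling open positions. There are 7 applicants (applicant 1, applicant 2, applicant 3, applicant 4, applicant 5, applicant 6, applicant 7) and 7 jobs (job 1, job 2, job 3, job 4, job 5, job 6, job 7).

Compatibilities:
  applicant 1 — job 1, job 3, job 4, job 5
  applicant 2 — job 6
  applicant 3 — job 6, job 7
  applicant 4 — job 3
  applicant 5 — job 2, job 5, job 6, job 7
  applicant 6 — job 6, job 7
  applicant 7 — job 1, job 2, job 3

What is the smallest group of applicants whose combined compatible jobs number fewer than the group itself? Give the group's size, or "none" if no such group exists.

3

Take S = {applicant 2, applicant 3, applicant 6}. Its neighbourhood is {job 6, job 7}, so |N(S)| = 2 < |S| = 3.
Every subset of size less than 3 has at least as many neighbours as members, so 3 is the minimum.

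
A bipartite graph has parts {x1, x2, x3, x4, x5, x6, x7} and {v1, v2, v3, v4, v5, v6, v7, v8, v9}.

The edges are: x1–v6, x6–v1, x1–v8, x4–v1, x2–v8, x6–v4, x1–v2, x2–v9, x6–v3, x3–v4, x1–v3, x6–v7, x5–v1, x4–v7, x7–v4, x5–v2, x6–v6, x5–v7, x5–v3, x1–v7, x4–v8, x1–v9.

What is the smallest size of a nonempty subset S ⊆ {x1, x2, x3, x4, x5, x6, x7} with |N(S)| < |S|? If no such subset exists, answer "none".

Take S = {x3, x7}. Its neighbourhood is {v4}, so |N(S)| = 1 < |S| = 2.
No single vertex violates Hall's condition since each has at least one neighbour, so 2 is the minimum.

2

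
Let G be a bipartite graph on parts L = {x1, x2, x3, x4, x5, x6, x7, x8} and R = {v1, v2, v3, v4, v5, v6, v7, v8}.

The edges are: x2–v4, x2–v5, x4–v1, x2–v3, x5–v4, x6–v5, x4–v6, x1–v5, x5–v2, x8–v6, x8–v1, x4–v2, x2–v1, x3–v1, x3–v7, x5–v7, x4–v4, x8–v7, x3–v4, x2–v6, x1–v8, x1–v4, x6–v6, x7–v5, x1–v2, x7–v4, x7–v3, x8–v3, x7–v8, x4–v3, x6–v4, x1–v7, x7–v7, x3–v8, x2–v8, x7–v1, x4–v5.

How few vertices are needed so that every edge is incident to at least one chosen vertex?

8

{x1, x2, x3, x4, x5, x6, x7, x8} is a vertex cover of size 8: every edge has an endpoint in this set.
No smaller cover exists because x1–v5, x2–v3, x3–v1, x4–v2, x5–v7, x6–v4, x7–v8, x8–v6 is a matching of size 8, and a cover must include an endpoint of each of these disjoint edges (König's theorem).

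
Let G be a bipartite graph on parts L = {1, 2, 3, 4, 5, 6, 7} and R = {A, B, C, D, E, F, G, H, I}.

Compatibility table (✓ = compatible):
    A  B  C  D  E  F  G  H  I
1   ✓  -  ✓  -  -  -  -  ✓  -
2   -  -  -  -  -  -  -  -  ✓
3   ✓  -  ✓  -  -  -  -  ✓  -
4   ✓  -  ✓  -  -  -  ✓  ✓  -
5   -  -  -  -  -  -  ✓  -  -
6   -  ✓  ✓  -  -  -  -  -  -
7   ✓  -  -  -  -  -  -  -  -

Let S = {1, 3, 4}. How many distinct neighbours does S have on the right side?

4

The union of neighbours of {1, 3, 4} is {A, C, G, H}, which has 4 elements.
Since |N(S)| = 4 ≥ |S| = 3, Hall's condition holds for this subset.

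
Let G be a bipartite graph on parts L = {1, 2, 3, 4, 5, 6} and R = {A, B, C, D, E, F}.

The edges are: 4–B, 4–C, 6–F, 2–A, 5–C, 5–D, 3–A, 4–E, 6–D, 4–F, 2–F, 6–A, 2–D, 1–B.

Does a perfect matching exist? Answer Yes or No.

Yes

For example, pair 1-B, 2-D, 3-A, 4-E, 5-C, 6-F.
Every left vertex is matched, so this is a perfect matching.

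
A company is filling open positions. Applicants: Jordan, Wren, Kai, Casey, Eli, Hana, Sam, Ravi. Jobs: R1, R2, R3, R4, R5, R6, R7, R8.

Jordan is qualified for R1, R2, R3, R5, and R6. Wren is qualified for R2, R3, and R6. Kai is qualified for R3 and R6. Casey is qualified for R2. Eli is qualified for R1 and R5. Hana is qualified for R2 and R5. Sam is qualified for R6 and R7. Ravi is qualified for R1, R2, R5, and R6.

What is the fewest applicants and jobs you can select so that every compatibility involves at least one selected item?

{Sam, R1, R2, R3, R5, R6} is a vertex cover of size 6: every edge has an endpoint in this set.
No smaller cover exists because Jordan–R1, Wren–R3, Kai–R6, Casey–R2, Eli–R5, Sam–R7 is a matching of size 6, and a cover must include an endpoint of each of these disjoint edges (König's theorem).

6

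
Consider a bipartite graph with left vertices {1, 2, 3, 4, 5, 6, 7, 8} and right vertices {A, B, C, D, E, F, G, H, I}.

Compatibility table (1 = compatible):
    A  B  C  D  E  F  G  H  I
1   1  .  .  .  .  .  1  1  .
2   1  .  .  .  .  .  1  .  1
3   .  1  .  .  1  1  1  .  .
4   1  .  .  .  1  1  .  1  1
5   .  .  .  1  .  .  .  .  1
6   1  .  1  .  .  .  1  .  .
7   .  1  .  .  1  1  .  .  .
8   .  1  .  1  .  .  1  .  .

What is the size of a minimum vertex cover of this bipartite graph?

The 8 edges 1–H, 2–I, 3–G, 4–A, 5–D, 6–C, 7–E, 8–B form a matching, so any vertex cover needs at least 8 vertices (one per matched edge).
Conversely {1, 2, 3, 4, 5, 6, 7, 8} meets every edge and has exactly 8 vertices, so 8 is optimal.

8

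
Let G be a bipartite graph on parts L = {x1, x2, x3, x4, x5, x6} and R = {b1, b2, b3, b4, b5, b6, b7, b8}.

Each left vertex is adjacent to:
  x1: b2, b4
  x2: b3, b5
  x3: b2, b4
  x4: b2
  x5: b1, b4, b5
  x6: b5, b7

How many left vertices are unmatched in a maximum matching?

1

A valid assignment of size 5: x1→b2, x2→b3, x3→b4, x5→b1, x6→b5.
The set {x1, x3, x4} has only 2 neighbours ({b2, b4}), so by Hall's theorem at most 5 of the 6 left vertices can be matched.
That matches 5 of the 6, leaving 1 unmatched; no matching can do better.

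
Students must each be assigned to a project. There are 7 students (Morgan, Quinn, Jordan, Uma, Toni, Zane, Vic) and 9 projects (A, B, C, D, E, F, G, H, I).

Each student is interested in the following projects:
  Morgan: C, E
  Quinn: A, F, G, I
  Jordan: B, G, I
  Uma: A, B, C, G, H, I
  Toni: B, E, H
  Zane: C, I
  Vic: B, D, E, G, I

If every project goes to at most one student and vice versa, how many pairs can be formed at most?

7

A valid assignment of size 7: Morgan–C, Quinn–F, Jordan–B, Uma–A, Toni–E, Zane–I, Vic–G.
All 7 students are matched, so no larger matching exists.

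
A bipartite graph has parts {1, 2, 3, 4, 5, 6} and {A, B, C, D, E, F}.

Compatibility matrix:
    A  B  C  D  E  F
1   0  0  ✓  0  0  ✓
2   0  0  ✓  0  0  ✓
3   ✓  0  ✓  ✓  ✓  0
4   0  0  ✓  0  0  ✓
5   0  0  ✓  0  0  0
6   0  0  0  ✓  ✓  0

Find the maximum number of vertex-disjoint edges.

4

A valid assignment of size 4: 1-C, 2-F, 3-D, 6-E.
The set {1, 2, 4, 5} has only 2 neighbours ({C, F}), so by Hall's theorem at most 4 of the 6 left vertices can be matched.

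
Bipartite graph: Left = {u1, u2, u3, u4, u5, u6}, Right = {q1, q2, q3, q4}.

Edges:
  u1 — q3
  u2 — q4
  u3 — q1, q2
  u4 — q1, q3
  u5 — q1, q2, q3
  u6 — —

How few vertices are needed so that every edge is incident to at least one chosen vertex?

A maximum matching has 4 edges (e.g. u1–q3, u2–q4, u3–q2, u4–q1).
By König's theorem the minimum vertex cover has the same size. One such cover is {u2, q1, q2, q3}.

4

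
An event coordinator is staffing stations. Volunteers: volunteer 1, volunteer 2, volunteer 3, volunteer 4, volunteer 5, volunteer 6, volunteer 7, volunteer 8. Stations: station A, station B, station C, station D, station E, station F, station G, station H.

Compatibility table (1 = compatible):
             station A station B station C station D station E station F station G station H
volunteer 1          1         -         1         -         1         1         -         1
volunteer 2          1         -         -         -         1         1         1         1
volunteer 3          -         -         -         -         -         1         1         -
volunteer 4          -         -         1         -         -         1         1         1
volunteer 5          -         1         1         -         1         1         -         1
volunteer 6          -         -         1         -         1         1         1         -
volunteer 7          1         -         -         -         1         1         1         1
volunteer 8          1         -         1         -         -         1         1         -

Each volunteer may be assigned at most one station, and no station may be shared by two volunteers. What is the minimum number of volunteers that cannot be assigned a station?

A valid assignment of size 7: volunteer 1→station A, volunteer 2→station E, volunteer 3→station G, volunteer 4→station H, volunteer 5→station B, volunteer 6→station C, volunteer 7→station F.
The set {volunteer 1, volunteer 2, volunteer 3, volunteer 4, volunteer 6, volunteer 7, volunteer 8} has only 6 neighbours ({station A, station C, station E, station F, station G, station H}), so by Hall's theorem at most 7 of the 8 volunteers can be matched.
That matches 7 of the 8, leaving 1 unmatched; no matching can do better.

1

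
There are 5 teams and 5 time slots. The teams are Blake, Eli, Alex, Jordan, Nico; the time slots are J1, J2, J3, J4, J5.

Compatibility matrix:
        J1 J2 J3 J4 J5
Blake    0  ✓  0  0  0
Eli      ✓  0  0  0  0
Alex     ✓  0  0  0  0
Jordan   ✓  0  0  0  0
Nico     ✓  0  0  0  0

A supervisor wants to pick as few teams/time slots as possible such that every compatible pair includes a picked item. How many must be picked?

2

The 2 edges Blake–J2, Eli–J1 form a matching, so any vertex cover needs at least 2 vertices (one per matched edge).
Conversely {Blake, J1} meets every edge and has exactly 2 vertices, so 2 is optimal.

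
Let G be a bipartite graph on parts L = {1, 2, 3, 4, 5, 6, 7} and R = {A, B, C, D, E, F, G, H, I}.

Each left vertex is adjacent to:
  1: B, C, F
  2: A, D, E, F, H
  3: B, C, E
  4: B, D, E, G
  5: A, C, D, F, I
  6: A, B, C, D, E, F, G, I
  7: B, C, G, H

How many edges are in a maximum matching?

7

For example, pair 1→C, 2→A, 3→E, 4→D, 5→F, 6→G, 7→B.
This saturates every left vertex, so 7 is the maximum.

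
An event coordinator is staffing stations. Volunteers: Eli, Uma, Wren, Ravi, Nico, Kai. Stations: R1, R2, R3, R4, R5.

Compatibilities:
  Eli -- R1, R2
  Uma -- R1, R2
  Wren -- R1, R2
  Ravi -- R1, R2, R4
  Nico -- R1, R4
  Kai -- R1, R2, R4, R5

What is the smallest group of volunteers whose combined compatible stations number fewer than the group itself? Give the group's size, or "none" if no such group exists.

3

Take S = {Eli, Uma, Wren}. Its neighbourhood is {R1, R2}, so |N(S)| = 2 < |S| = 3.
Every subset of size less than 3 has at least as many neighbours as members, so 3 is the minimum.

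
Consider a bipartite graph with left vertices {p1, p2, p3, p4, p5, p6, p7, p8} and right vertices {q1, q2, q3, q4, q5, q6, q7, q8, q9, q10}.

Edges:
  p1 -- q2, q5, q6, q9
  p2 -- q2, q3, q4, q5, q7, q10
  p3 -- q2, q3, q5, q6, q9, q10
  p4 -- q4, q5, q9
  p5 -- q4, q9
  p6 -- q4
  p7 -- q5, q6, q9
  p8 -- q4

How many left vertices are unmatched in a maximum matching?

A valid assignment of size 7: p1→q2, p2→q7, p3→q3, p4→q5, p5→q9, p6→q4, p7→q6.
The set {p6, p8} has only 1 neighbour ({q4}), so by Hall's theorem at most 7 of the 8 left vertices can be matched.
That matches 7 of the 8, leaving 1 unmatched; no matching can do better.

1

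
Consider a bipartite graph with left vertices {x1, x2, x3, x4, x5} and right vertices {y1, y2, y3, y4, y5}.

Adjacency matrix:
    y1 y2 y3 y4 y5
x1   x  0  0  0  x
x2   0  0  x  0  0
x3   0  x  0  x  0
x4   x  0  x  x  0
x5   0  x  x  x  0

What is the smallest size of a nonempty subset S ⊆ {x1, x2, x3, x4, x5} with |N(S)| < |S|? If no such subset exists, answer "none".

none

A matching saturating every left vertex exists, for instance x1→y5, x2→y3, x3→y4, x4→y1, x5→y2.
By Hall's marriage theorem, this means |N(S)| ≥ |S| for every subset S, so no violating subset exists.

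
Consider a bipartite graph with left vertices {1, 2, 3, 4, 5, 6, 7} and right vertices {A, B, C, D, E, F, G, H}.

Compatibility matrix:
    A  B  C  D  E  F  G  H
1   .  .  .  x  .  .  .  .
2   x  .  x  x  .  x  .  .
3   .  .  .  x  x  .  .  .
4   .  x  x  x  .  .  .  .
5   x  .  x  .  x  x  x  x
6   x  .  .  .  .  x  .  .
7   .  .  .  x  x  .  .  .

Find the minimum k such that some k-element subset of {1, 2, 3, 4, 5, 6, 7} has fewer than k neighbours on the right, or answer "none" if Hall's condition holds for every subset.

3

Take S = {1, 3, 7}. Its neighbourhood is {D, E}, so |N(S)| = 2 < |S| = 3.
Every subset of size less than 3 has at least as many neighbours as members, so 3 is the minimum.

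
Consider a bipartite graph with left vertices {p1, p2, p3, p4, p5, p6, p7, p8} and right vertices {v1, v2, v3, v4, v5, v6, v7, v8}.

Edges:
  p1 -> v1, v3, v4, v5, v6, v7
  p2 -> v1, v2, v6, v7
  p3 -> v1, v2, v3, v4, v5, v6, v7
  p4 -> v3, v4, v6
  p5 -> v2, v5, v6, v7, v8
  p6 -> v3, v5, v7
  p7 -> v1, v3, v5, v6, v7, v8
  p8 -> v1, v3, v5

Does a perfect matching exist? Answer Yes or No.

Yes

A valid assignment of size 8: p1→v6, p2→v7, p3→v3, p4→v4, p5→v2, p6→v5, p7→v8, p8→v1.
All 8 left vertices are covered.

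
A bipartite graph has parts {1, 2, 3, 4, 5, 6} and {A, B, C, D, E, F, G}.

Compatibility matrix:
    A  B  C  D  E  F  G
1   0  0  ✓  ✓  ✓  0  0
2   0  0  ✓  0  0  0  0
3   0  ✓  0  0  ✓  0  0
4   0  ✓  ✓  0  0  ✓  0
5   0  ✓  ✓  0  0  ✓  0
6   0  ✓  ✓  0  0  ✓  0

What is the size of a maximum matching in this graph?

A valid assignment of size 5: 1–D, 2–C, 3–E, 4–F, 5–B.
The set {2, 4, 5, 6} has only 3 neighbours ({B, C, F}), so by Hall's theorem at most 5 of the 6 left vertices can be matched.

5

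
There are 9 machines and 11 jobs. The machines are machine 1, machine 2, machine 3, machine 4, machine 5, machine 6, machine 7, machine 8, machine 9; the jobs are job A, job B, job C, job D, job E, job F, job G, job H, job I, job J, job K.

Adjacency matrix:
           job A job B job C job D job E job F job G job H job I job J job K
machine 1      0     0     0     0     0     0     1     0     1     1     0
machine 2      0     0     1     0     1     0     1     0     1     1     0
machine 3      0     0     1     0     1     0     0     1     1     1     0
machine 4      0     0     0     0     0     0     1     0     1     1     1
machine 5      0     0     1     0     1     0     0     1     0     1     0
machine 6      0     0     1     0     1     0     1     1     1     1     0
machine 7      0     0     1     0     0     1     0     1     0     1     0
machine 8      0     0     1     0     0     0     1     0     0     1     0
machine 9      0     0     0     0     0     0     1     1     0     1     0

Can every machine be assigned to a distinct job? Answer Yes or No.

The set {machine 1, machine 2, machine 3, machine 5, machine 6, machine 8, machine 9} has only 6 neighbours ({job C, job E, job G, job H, job I, job J}), so by Hall's theorem at most 8 of the 9 machines can be matched.
Hence no matching covers every machine.

No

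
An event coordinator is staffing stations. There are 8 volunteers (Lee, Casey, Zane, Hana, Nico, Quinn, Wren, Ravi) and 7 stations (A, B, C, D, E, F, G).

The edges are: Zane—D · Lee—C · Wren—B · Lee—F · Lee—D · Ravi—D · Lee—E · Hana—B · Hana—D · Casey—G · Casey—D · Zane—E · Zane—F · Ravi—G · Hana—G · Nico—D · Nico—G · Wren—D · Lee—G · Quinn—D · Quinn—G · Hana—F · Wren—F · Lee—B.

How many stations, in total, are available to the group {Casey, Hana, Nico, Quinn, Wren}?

4

The union of neighbours of {Casey, Hana, Nico, Quinn, Wren} is {B, D, F, G}, which has 4 elements.
Since |N(S)| = 4 < |S| = 5, Hall's condition fails for this subset.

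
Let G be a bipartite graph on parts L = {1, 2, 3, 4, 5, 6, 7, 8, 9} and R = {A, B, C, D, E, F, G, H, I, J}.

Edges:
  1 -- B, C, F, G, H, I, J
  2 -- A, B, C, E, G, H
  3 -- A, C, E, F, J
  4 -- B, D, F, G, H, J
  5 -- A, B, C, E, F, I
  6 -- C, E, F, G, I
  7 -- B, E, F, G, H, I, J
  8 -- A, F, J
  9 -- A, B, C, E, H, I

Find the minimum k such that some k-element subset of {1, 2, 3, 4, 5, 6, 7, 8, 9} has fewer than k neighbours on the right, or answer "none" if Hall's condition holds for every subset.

A matching saturating every left vertex exists, for instance 1→H, 2→G, 3→C, 4→D, 5→B, 6→E, 7→J, 8→F, 9→A.
By Hall's marriage theorem, this means |N(S)| ≥ |S| for every subset S, so no violating subset exists.

none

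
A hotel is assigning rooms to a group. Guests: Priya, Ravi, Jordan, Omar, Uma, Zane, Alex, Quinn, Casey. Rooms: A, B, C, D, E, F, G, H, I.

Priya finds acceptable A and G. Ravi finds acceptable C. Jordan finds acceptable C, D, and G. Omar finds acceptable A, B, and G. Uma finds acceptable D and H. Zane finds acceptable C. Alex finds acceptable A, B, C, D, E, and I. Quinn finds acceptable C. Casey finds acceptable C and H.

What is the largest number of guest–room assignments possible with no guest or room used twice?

For example, pair Priya-A, Ravi-C, Jordan-G, Omar-B, Uma-D, Alex-E, Casey-H.
The set {Ravi, Zane, Quinn} has only 1 neighbour ({C}), so by Hall's theorem at most 7 of the 9 guests can be matched.

7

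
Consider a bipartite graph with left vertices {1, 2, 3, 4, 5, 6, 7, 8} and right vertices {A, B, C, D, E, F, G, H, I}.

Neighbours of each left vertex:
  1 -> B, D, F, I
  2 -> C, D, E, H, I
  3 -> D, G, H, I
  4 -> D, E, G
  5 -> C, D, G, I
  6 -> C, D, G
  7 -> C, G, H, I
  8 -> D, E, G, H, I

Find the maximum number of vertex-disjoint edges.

One maximum matching: 1–B, 2–I, 3–H, 4–E, 5–G, 6–D, 7–C.
The set {2, 3, 4, 5, 6, 7, 8} has only 6 neighbours ({C, D, E, G, H, I}), so by Hall's theorem at most 7 of the 8 left vertices can be matched.

7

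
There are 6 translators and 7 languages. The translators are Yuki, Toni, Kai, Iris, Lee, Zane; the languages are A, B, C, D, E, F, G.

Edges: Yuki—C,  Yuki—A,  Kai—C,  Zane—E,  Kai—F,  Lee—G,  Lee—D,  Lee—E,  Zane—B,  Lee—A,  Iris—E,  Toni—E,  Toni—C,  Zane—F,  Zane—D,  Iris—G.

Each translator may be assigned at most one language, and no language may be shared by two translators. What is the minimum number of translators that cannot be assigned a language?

0

A valid assignment of size 6: Yuki→A, Toni→C, Kai→F, Iris→G, Lee→E, Zane→B.
This saturates every translator, so 6 is the maximum.
That matches 6 of the 6, leaving 0 unmatched; no matching can do better.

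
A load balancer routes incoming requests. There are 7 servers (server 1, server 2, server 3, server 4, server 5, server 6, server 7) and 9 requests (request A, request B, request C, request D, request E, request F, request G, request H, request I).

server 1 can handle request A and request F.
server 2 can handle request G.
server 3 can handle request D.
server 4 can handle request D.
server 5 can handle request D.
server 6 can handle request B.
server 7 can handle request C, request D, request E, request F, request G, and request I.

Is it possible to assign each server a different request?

No

The set {server 3, server 4, server 5} has only 1 neighbour ({request D}), so by Hall's theorem at most 5 of the 7 servers can be matched.
Hence no matching covers every server.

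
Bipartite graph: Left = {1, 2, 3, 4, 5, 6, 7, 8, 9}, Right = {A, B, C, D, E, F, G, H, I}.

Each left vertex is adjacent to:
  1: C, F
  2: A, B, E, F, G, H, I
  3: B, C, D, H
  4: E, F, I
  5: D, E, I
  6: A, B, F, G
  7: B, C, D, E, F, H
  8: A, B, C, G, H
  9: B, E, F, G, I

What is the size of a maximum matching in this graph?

A valid assignment of size 9: 1-C, 2-E, 3-D, 4-F, 5-I, 6-B, 7-H, 8-A, 9-G.
All 9 left vertices are matched, so no larger matching exists.

9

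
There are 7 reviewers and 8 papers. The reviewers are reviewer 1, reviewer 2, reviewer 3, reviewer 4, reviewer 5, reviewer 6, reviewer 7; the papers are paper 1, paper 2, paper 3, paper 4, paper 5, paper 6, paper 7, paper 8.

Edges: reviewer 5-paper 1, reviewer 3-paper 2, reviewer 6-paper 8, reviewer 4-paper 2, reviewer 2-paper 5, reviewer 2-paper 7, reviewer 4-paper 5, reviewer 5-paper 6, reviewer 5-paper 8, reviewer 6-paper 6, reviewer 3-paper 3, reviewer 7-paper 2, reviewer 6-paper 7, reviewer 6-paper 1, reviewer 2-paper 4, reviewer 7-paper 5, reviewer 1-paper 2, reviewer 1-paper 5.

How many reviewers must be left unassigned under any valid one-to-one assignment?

One maximum matching: reviewer 1→paper 5, reviewer 2→paper 4, reviewer 3→paper 3, reviewer 4→paper 2, reviewer 5→paper 6, reviewer 6→paper 7.
The set {reviewer 1, reviewer 4, reviewer 7} has only 2 neighbours ({paper 2, paper 5}), so by Hall's theorem at most 6 of the 7 reviewers can be matched.
That matches 6 of the 7, leaving 1 unmatched; no matching can do better.

1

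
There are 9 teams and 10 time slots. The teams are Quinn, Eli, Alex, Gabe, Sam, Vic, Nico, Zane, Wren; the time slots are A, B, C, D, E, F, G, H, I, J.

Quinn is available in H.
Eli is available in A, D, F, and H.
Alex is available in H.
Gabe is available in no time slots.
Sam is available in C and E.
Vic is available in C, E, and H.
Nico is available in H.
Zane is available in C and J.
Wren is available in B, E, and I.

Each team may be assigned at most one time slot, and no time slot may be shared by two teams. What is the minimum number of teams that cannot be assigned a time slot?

3

A valid assignment of size 6: Quinn→H, Eli→F, Sam→C, Vic→E, Zane→J, Wren→B.
The set {Quinn, Alex, Gabe, Nico} has only 1 neighbour ({H}), so by Hall's theorem at most 6 of the 9 teams can be matched.
That matches 6 of the 9, leaving 3 unmatched; no matching can do better.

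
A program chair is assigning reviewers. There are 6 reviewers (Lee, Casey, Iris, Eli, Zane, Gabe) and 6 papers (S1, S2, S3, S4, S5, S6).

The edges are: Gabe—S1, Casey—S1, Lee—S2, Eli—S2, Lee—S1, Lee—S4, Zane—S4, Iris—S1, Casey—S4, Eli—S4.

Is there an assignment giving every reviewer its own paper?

The set {Lee, Casey, Iris, Eli, Zane, Gabe} has only 3 neighbours ({S1, S2, S4}), so by Hall's theorem at most 3 of the 6 reviewers can be matched.
Hence no matching covers every reviewer.

No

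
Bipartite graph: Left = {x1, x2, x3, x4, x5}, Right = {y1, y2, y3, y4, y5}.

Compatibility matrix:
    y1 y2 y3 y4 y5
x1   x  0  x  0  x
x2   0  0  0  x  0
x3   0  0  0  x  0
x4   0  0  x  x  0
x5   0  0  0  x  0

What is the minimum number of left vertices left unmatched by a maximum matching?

One maximum matching: x1-y1, x2-y4, x4-y3.
The set {x2, x3, x5} has only 1 neighbour ({y4}), so by Hall's theorem at most 3 of the 5 left vertices can be matched.
That matches 3 of the 5, leaving 2 unmatched; no matching can do better.

2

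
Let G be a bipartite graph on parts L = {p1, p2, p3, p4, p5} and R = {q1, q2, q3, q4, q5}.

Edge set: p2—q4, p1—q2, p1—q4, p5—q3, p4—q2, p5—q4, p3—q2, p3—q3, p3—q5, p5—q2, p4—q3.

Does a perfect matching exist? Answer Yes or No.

The set {p1, p2, p4, p5} has only 3 neighbours ({q2, q3, q4}), so by Hall's theorem at most 4 of the 5 left vertices can be matched.
Hence no matching covers every left vertex.

No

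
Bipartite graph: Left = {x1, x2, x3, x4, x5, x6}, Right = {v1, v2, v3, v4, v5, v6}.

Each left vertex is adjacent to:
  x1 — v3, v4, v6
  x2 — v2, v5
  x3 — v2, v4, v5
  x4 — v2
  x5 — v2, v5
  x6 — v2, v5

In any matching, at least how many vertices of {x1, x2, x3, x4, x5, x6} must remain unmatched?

One maximum matching: x1-v6, x2-v5, x3-v4, x4-v2.
The set {x2, x4, x5, x6} has only 2 neighbours ({v2, v5}), so by Hall's theorem at most 4 of the 6 left vertices can be matched.
That matches 4 of the 6, leaving 2 unmatched; no matching can do better.

2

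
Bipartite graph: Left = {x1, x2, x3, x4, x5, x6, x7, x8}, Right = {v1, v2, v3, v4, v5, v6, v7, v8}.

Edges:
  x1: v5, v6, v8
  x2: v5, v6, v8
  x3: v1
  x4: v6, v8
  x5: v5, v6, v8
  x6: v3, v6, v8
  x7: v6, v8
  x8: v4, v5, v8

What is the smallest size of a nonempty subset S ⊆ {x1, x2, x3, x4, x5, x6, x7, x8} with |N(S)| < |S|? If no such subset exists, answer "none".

4

Take S = {x1, x2, x4, x5}. Its neighbourhood is {v5, v6, v8}, so |N(S)| = 3 < |S| = 4.
Every subset of size less than 4 has at least as many neighbours as members, so 4 is the minimum.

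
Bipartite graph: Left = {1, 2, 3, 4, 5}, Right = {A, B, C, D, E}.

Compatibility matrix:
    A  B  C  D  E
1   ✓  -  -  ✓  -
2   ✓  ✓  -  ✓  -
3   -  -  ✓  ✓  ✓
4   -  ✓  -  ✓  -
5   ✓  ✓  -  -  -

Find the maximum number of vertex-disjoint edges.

4

A valid assignment of size 4: 1–A, 2–D, 3–E, 4–B.
The set {1, 2, 4, 5} has only 3 neighbours ({A, B, D}), so by Hall's theorem at most 4 of the 5 left vertices can be matched.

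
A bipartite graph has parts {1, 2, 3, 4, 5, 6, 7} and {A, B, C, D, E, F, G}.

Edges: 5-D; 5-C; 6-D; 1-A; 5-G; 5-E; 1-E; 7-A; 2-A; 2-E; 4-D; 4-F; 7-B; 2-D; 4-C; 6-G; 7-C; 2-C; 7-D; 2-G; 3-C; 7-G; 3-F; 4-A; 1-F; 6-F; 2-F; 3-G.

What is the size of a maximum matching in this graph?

7

One maximum matching: 1–E, 2–A, 3–G, 4–D, 5–C, 6–F, 7–B.
This saturates every left vertex, so 7 is the maximum.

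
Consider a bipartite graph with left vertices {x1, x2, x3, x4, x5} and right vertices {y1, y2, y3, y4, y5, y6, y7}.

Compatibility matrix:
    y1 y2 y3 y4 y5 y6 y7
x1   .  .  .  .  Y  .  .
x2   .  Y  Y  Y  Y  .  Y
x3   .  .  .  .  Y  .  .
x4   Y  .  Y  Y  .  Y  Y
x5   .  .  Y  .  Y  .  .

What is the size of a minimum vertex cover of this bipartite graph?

{x2, x4, x5, y5} is a vertex cover of size 4: every edge has an endpoint in this set.
No smaller cover exists because x1–y5, x2–y4, x4–y7, x5–y3 is a matching of size 4, and a cover must include an endpoint of each of these disjoint edges (König's theorem).

4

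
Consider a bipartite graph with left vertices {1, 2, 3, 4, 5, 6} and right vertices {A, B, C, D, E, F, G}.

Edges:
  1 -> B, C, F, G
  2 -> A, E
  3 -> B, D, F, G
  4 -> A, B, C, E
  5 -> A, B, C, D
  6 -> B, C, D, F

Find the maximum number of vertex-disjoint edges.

One maximum matching: 1→F, 2→A, 3→D, 4→E, 5→C, 6→B.
All 6 left vertices are matched, so no larger matching exists.

6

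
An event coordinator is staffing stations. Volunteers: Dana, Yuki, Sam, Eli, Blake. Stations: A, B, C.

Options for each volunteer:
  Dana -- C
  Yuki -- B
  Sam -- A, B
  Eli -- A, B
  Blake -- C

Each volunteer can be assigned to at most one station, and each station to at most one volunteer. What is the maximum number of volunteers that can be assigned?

A valid assignment of size 3: Dana–C, Yuki–B, Sam–A.
The set {Dana, Yuki, Sam, Eli, Blake} has only 3 neighbours ({A, B, C}), so by Hall's theorem at most 3 of the 5 volunteers can be matched.

3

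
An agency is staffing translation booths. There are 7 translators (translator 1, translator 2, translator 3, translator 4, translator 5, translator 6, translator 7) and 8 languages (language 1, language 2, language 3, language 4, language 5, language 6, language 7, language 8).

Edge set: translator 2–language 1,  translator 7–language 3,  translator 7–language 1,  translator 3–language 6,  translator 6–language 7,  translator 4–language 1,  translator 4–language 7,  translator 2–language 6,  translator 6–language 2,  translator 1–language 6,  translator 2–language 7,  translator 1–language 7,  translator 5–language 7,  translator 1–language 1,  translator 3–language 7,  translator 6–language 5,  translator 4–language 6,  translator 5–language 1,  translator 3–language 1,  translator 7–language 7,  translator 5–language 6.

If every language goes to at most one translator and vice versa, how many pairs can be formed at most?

5

One maximum matching: translator 1→language 1, translator 2→language 6, translator 3→language 7, translator 6→language 2, translator 7→language 3.
The set {translator 1, translator 2, translator 3, translator 4, translator 5} has only 3 neighbours ({language 1, language 6, language 7}), so by Hall's theorem at most 5 of the 7 translators can be matched.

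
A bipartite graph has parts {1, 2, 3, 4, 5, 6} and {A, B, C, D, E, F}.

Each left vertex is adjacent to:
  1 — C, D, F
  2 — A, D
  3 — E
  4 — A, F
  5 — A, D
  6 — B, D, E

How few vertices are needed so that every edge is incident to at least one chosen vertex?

The 6 edges 1–C, 2–A, 3–E, 4–F, 5–D, 6–B form a matching, so any vertex cover needs at least 6 vertices (one per matched edge).
Conversely {1, 2, 3, 4, 5, 6} meets every edge and has exactly 6 vertices, so 6 is optimal.

6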